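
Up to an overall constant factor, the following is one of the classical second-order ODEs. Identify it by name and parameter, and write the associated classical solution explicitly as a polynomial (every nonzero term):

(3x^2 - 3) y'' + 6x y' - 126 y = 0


All three coefficients share the factor -3; dividing through by -3 gives  (1 - x^2) y'' - 2x y' + 42 y = 0.
This matches the Legendre equation (1 - x^2) y'' - 2x y' + n(n+1) y = 0 (note the -2x y' term) with n(n+1) = 42, so n = 6; the polynomial solution is P_6(x).
With y = sum_k a_k x^k, matching x^k gives (k+2)(k+1) a_{k+2} = [k(k+1) - n(n+1)] a_k = (k - 6)(k + 7) a_k. The right side vanishes at k = 6, so the series with the parity of 6 terminates at degree 6.
Standard normalization (P_n(1) = 1): leading coefficient (2n)!/(2^n (n!)^2) = 479001600/(64*518400) = 231/16, so a_6 = 231/16. Work downward with a_k = (k+1)(k+2) a_{k+2} / ((k - 6)(k + 7)):
  a_4 = (5)(6)(231/16) / ((4 - 6)(4 + 7)) = (3465/8)/(-22) = -315/16
  a_2 = (3)(4)(-315/16) / ((2 - 6)(2 + 7)) = (-945/4)/(-36) = 105/16
  a_0 = (1)(2)(105/16) / ((0 - 6)(0 + 7)) = (105/8)/(-42) = -5/16
Hence P_6(x) = 231 x^6/16 - 315 x^4/16 + 105 x^2/16 - 5/16.

P_6(x); series = 231 x^6/16 - 315 x^4/16 + 105 x^2/16 - 5/16


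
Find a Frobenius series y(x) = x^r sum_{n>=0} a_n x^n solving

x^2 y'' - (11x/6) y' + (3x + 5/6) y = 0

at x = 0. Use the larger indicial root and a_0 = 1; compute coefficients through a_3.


Write in Frobenius form y'' + (p(x)/x) y' + (q(x)/x^2) y = 0:
  p(x) = -11/6,  q(x) = 3x + 5/6.
Indicial equation: r(r-1) + (-11/6) r + (5/6) = 0 -> roots r_1 = 5/2, r_2 = 1/3.
Take r = r_1 = 5/2. Let y(x) = x^r sum_{n>=0} a_n x^n with a_0 = 1.
Substitute y = x^r sum a_n x^n and match x^{r+n}. The recurrence is
  D(n) a_n + 3 a_{n-1} = 0,  where D(n) = (r+n)(r+n-1) + (-11/6)(r+n) + (5/6).
  a_n = -3 / D(n) * a_{n-1}.
Since the indicial polynomial factors as (r - r_1)(r - r_2), D(n) = (r_1 + n - r_1)(r_1 + n - r_2) = n(n + 13/6).
Evaluating step by step (a_0 = 1):
  n = 1: D(1) = 1(1 + 13/6) = 19/6; numerator = -3(1) = -3; a_1 = (-3)/(19/6) = -18/19
  n = 2: D(2) = 2(2 + 13/6) = 25/3; numerator = -3(-18/19) = 54/19; a_2 = (54/19)/(25/3) = 162/475
  n = 3: D(3) = 3(3 + 13/6) = 31/2; numerator = -3(162/475) = -486/475; a_3 = (-486/475)/(31/2) = -972/14725

r = 5/2; a_0 = 1; a_1 = -18/19; a_2 = 162/475; a_3 = -972/14725


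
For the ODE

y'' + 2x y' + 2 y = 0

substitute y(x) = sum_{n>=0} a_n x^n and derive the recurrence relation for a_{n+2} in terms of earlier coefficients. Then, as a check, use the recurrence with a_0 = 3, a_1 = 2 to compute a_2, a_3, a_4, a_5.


Substitute y = sum_n a_n x^n.
y''(x) has coefficient (n+2)(n+1) a_{n+2} at x^n;
2 x y'(x) has coefficient 2 n a_n at x^n (shift);
2 y(x) has coefficient 2 a_n at x^n.
Matching x^n: (n+2)(n+1) a_{n+2} + (2n + 2) a_n = 0.
Thus a_{n+2} = (-2n - 2) / ((n+1)(n+2)) * a_n.

Check with a_0 = 3, a_1 = 2 (apply the recurrence for n = 0, 1, 2, 3): a_0 = 3, a_1 = 2, a_2 = -3, a_3 = -4/3, a_4 = 3/2, a_5 = 8/15.

a_(n+2) = (-2n - 2) / ((n+1)(n+2)) * a_n; check: a_0 = 3, a_1 = 2, a_2 = -3, a_3 = -4/3, a_4 = 3/2, a_5 = 8/15


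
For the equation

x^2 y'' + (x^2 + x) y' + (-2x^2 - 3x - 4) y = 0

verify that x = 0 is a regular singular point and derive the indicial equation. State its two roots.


Divide by x^2 to reach normal form y'' + P_1(x) y' + P_2(x) y = 0 with P_1(x) = 1 + 1/x and P_2(x) = -2 - 3/x - 4/x^2.
x = 0 is a singular point because the y'-coefficient 1 + 1/x has a pole at x = 0 and the y-coefficient -2 - 3/x - 4/x^2 has a pole at x = 0.
It is a regular singular point because x P_1(x) = p(x) = x + 1 and x^2 P_2(x) = q(x) = -2x^2 - 3x - 4 are polynomials, hence analytic at x = 0.
p(0) = 1,  q(0) = -4.
Indicial equation: r(r-1) + p(0) r + q(0) = 0, i.e. r^2 + (p(0) - 1) r + q(0) = 0, i.e. r^2 - 4 = 0.
Discriminant: (0)^2 - 4(-4) = 16, so r = (0 ± 4)/2.
Solving: r_1 = 2, r_2 = -2.

indicial: r^2 - 4 = 0; roots r_1 = 2, r_2 = -2


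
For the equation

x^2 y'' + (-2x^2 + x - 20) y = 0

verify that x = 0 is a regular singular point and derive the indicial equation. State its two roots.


Divide by x^2 to reach normal form y'' + P_1(x) y' + P_2(x) y = 0 with P_1(x) = 0 and P_2(x) = -2 + 1/x - 20/x^2.
x = 0 is a singular point because the y-coefficient -2 + 1/x - 20/x^2 has a pole at x = 0.
It is a regular singular point because x P_1(x) = p(x) = 0 and x^2 P_2(x) = q(x) = -2x^2 + x - 20 are polynomials, hence analytic at x = 0.
p(0) = 0,  q(0) = -20.
Indicial equation: r(r-1) + p(0) r + q(0) = 0, i.e. r^2 + (p(0) - 1) r + q(0) = 0, i.e. r^2 - 1 r - 20 = 0.
Discriminant: (-1)^2 - 4(-20) = 81, so r = (1 ± 9)/2.
Solving: r_1 = 5, r_2 = -4.

indicial: r^2 - 1 r - 20 = 0; roots r_1 = 5, r_2 = -4


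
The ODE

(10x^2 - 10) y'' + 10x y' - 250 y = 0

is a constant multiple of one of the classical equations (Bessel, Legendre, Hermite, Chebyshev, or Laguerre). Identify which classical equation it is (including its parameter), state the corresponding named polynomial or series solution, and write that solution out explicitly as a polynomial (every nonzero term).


All three coefficients share the factor -10; dividing through by -10 gives  (1 - x^2) y'' - x y' + 25 y = 0.
This matches the Chebyshev equation (1 - x^2) y'' - x y' + n^2 y = 0 (note the -x y' term, not -2x y') with n^2 = 25, so n = 5; the polynomial solution is T_5(x).
With y = sum_k a_k x^k, matching x^k gives (k+2)(k+1) a_{k+2} = (k^2 - n^2) a_k = (k - 5)(k + 5) a_k. The right side vanishes at k = 5, so the series with the parity of 5 terminates at degree 5.
Standard normalization: leading coefficient of T_n is 2^(n-1), so a_5 = 2^4 = 16. Work downward with a_k = (k+1)(k+2) a_{k+2} / ((k - 5)(k + 5)):
  a_3 = (4)(5)(16) / ((3 - 5)(3 + 5)) = 320/(-16) = -20
  a_1 = (2)(3)(-20) / ((1 - 5)(1 + 5)) = -120/(-24) = 5
Hence T_5(x) = 16 x^5 - 20 x^3 + 5 x.

T_5(x); series = 16 x^5 - 20 x^3 + 5 x


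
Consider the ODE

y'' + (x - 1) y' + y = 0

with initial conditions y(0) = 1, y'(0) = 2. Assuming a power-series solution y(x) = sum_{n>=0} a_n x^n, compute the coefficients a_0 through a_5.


Ansatz: y(x) = sum_{n>=0} a_n x^n, so y'(x) = sum_{n>=1} n a_n x^(n-1) and y''(x) = sum_{n>=2} n(n-1) a_n x^(n-2).
Substitute into P(x) y'' + Q(x) y' + R(x) y = 0 with P(x) = 1, Q(x) = x - 1, R(x) = 1, and match powers of x.
Initial conditions: a_0 = 1, a_1 = 2.
Setting the coefficient of each power of x to zero and solving order by order (substituting the coefficients already found):
  x^0: 2 a_2 - a_1 + a_0 = 0  ->  2 a_2 = a_1 - a_0 = 1  ->  a_2 = 1/2
  x^1: 6 a_3 - 2 a_2 + 2 a_1 = 0  ->  6 a_3 = 2 a_2 - 2 a_1 = -3  ->  a_3 = -1/2
  x^2: 12 a_4 - 3 a_3 + 3 a_2 = 0  ->  12 a_4 = 3 a_3 - 3 a_2 = -3  ->  a_4 = -1/4
  x^3: 20 a_5 - 4 a_4 + 4 a_3 = 0  ->  20 a_5 = 4 a_4 - 4 a_3 = 1  ->  a_5 = 1/20
Truncated series: y(x) = 1 + 2 x + (1/2) x^2 - (1/2) x^3 - (1/4) x^4 + (1/20) x^5 + O(x^6).

a_0 = 1; a_1 = 2; a_2 = 1/2; a_3 = -1/2; a_4 = -1/4; a_5 = 1/20


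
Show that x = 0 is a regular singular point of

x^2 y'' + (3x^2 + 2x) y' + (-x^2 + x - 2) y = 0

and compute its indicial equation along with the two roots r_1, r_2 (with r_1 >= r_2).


Divide by x^2 to reach normal form y'' + P_1(x) y' + P_2(x) y = 0 with P_1(x) = 3 + 2/x and P_2(x) = -1 + 1/x - 2/x^2.
x = 0 is a singular point because the y'-coefficient 3 + 2/x has a pole at x = 0 and the y-coefficient -1 + 1/x - 2/x^2 has a pole at x = 0.
It is a regular singular point because x P_1(x) = p(x) = 3x + 2 and x^2 P_2(x) = q(x) = -x^2 + x - 2 are polynomials, hence analytic at x = 0.
p(0) = 2,  q(0) = -2.
Indicial equation: r(r-1) + p(0) r + q(0) = 0, i.e. r^2 + (p(0) - 1) r + q(0) = 0, i.e. r^2 + 1 r - 2 = 0.
Discriminant: (1)^2 - 4(-2) = 9, so r = (-1 ± 3)/2.
Solving: r_1 = 1, r_2 = -2.

indicial: r^2 + 1 r - 2 = 0; roots r_1 = 1, r_2 = -2


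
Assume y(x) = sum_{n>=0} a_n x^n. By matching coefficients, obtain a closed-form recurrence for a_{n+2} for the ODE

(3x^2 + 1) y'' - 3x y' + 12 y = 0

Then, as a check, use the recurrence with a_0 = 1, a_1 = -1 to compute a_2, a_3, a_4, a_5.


Substitute y = sum_n a_n x^n.
(1 + 3 x^2) y'' contributes (n+2)(n+1) a_{n+2} + 3 n(n-1) a_n at x^n.
-3 x y'(x) contributes -3 n a_n at x^n.
12 y(x) contributes 12 a_n at x^n.
Matching x^n: (n+2)(n+1) a_{n+2} + (3 n(n-1) - 3 n + 12) a_n = 0.
Thus a_{n+2} = (-3 n(n-1) + 3 n - 12) / ((n+1)(n+2)) * a_n.

Check with a_0 = 1, a_1 = -1 (apply the recurrence for n = 0, 1, 2, 3): a_0 = 1, a_1 = -1, a_2 = -6, a_3 = 3/2, a_4 = 6, a_5 = -63/40.

a_(n+2) = (-3 n(n-1) + 3 n - 12) / ((n+1)(n+2)) * a_n; check: a_0 = 1, a_1 = -1, a_2 = -6, a_3 = 3/2, a_4 = 6, a_5 = -63/40


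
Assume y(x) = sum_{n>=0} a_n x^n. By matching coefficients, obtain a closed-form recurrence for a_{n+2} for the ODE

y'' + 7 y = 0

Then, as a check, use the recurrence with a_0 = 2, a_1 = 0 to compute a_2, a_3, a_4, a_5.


Substitute y = sum_n a_n x^n into y'' + (const) y = 0.
y''(x) = sum_{n>=0} (n+2)(n+1) a_{n+2} x^n.
The ODE becomes sum_n [(n+2)(n+1) a_{n+2} + 7 a_n] x^n = 0.
Setting each coefficient to zero gives the recurrence:
  (n+2)(n+1) a_{n+2} + 7 a_n = 0,
  a_{n+2} = -7 / ((n+1)(n+2)) a_n.

Check with a_0 = 2, a_1 = 0 (apply the recurrence for n = 0, 1, 2, 3): a_0 = 2, a_1 = 0, a_2 = -7, a_3 = 0, a_4 = 49/12, a_5 = 0.

a_{n+2} = -7/((n+1)(n+2)) * a_n; check: a_0 = 2, a_1 = 0, a_2 = -7, a_3 = 0, a_4 = 49/12, a_5 = 0


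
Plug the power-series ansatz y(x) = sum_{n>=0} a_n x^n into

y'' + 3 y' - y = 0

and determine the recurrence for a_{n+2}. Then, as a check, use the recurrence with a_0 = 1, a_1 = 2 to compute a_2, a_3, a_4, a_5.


Substitute y = sum_n a_n x^n.
y''(x) has coefficient (n+2)(n+1) a_{n+2} at x^n;
3 y'(x) has coefficient 3 (n+1) a_{n+1} at x^n;
-y(x) has coefficient -1 a_n at x^n.
Matching x^n: (n+2)(n+1) a_{n+2} + 3 (n+1) a_{n+1} - 1 a_n = 0.
Thus a_{n+2} = [-3 (n+1) a_{n+1} + 1 a_n] / ((n+1)(n+2)).

Check with a_0 = 1, a_1 = 2 (apply the recurrence for n = 0, 1, 2, 3): a_0 = 1, a_1 = 2, a_2 = -5/2, a_3 = 17/6, a_4 = -7/3, a_5 = 37/24.

a_(n+2) = [-3 (n+1) a_(n+1) + 1 a_n] / ((n+1)(n+2)); check: a_0 = 1, a_1 = 2, a_2 = -5/2, a_3 = 17/6, a_4 = -7/3, a_5 = 37/24


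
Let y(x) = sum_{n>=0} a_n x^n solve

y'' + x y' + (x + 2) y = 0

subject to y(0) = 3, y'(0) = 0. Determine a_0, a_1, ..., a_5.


Ansatz: y(x) = sum_{n>=0} a_n x^n, so y'(x) = sum_{n>=1} n a_n x^(n-1) and y''(x) = sum_{n>=2} n(n-1) a_n x^(n-2).
Substitute into P(x) y'' + Q(x) y' + R(x) y = 0 with P(x) = 1, Q(x) = x, R(x) = x + 2, and match powers of x.
Initial conditions: a_0 = 3, a_1 = 0.
Setting the coefficient of each power of x to zero and solving order by order (substituting the coefficients already found):
  x^0: 2 a_2 + 2 a_0 = 0  ->  2 a_2 = -2 a_0 = -6  ->  a_2 = -3
  x^1: 6 a_3 + 3 a_1 + a_0 = 0  ->  6 a_3 = -3 a_1 - a_0 = -3  ->  a_3 = -1/2
  x^2: 12 a_4 + 4 a_2 + a_1 = 0  ->  12 a_4 = -4 a_2 - a_1 = 12  ->  a_4 = 1
  x^3: 20 a_5 + 5 a_3 + a_2 = 0  ->  20 a_5 = -5 a_3 - a_2 = 11/2  ->  a_5 = 11/40
Truncated series: y(x) = 3 - 3 x^2 - (1/2) x^3 + x^4 + (11/40) x^5 + O(x^6).

a_0 = 3; a_1 = 0; a_2 = -3; a_3 = -1/2; a_4 = 1; a_5 = 11/40


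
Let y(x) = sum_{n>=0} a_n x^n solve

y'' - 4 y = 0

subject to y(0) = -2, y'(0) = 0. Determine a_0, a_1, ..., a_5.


Ansatz: y(x) = sum_{n>=0} a_n x^n, so y'(x) = sum_{n>=1} n a_n x^(n-1) and y''(x) = sum_{n>=2} n(n-1) a_n x^(n-2).
Substitute into P(x) y'' + Q(x) y' + R(x) y = 0 with P(x) = 1, Q(x) = 0, R(x) = -4, and match powers of x.
Initial conditions: a_0 = -2, a_1 = 0.
Setting the coefficient of each power of x to zero and solving order by order (substituting the coefficients already found):
  x^0: 2 a_2 - 4 a_0 = 0  ->  2 a_2 = 4 a_0 = -8  ->  a_2 = -4
  x^1: 6 a_3 - 4 a_1 = 0  ->  6 a_3 = 4 a_1 = 0  ->  a_3 = 0
  x^2: 12 a_4 - 4 a_2 = 0  ->  12 a_4 = 4 a_2 = -16  ->  a_4 = -4/3
  x^3: 20 a_5 - 4 a_3 = 0  ->  20 a_5 = 4 a_3 = 0  ->  a_5 = 0
Truncated series: y(x) = -2 - 4 x^2 - (4/3) x^4 + O(x^6).

a_0 = -2; a_1 = 0; a_2 = -4; a_3 = 0; a_4 = -4/3; a_5 = 0


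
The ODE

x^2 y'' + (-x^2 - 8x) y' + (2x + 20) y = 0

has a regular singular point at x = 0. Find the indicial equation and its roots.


Divide by x^2 to reach normal form y'' + P_1(x) y' + P_2(x) y = 0 with P_1(x) = -1 - 8/x and P_2(x) = 2/x + 20/x^2.
x = 0 is a singular point because the y'-coefficient -1 - 8/x has a pole at x = 0 and the y-coefficient 2/x + 20/x^2 has a pole at x = 0.
It is a regular singular point because x P_1(x) = p(x) = -x - 8 and x^2 P_2(x) = q(x) = 2x + 20 are polynomials, hence analytic at x = 0.
p(0) = -8,  q(0) = 20.
Indicial equation: r(r-1) + p(0) r + q(0) = 0, i.e. r^2 + (p(0) - 1) r + q(0) = 0, i.e. r^2 - 9 r + 20 = 0.
Discriminant: (-9)^2 - 4(20) = 1, so r = (9 ± 1)/2.
Solving: r_1 = 5, r_2 = 4.

indicial: r^2 - 9 r + 20 = 0; roots r_1 = 5, r_2 = 4


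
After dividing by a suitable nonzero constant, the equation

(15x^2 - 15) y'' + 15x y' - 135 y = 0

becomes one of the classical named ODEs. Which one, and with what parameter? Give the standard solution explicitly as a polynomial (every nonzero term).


All three coefficients share the factor -15; dividing through by -15 gives  (1 - x^2) y'' - x y' + 9 y = 0.
This matches the Chebyshev equation (1 - x^2) y'' - x y' + n^2 y = 0 (note the -x y' term, not -2x y') with n^2 = 9, so n = 3; the polynomial solution is T_3(x).
With y = sum_k a_k x^k, matching x^k gives (k+2)(k+1) a_{k+2} = (k^2 - n^2) a_k = (k - 3)(k + 3) a_k. The right side vanishes at k = 3, so the series with the parity of 3 terminates at degree 3.
Standard normalization: leading coefficient of T_n is 2^(n-1), so a_3 = 2^2 = 4. Work downward with a_k = (k+1)(k+2) a_{k+2} / ((k - 3)(k + 3)):
  a_1 = (2)(3)(4) / ((1 - 3)(1 + 3)) = 24/(-8) = -3
Hence T_3(x) = 4 x^3 - 3 x.

T_3(x); series = 4 x^3 - 3 x


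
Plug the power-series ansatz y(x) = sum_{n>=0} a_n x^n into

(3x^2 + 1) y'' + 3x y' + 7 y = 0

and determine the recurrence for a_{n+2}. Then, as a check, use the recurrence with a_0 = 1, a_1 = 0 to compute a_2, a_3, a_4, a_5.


Substitute y = sum_n a_n x^n.
(1 + 3 x^2) y'' contributes (n+2)(n+1) a_{n+2} + 3 n(n-1) a_n at x^n.
3 x y'(x) contributes 3 n a_n at x^n.
7 y(x) contributes 7 a_n at x^n.
Matching x^n: (n+2)(n+1) a_{n+2} + (3 n(n-1) + 3 n + 7) a_n = 0.
Thus a_{n+2} = (-3 n(n-1) - 3 n - 7) / ((n+1)(n+2)) * a_n.

Check with a_0 = 1, a_1 = 0 (apply the recurrence for n = 0, 1, 2, 3): a_0 = 1, a_1 = 0, a_2 = -7/2, a_3 = 0, a_4 = 133/24, a_5 = 0.

a_(n+2) = (-3 n(n-1) - 3 n - 7) / ((n+1)(n+2)) * a_n; check: a_0 = 1, a_1 = 0, a_2 = -7/2, a_3 = 0, a_4 = 133/24, a_5 = 0


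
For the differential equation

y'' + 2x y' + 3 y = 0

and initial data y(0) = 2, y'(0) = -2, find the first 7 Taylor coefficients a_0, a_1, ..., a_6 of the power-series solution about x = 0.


Ansatz: y(x) = sum_{n>=0} a_n x^n, so y'(x) = sum_{n>=1} n a_n x^(n-1) and y''(x) = sum_{n>=2} n(n-1) a_n x^(n-2).
Substitute into P(x) y'' + Q(x) y' + R(x) y = 0 with P(x) = 1, Q(x) = 2x, R(x) = 3, and match powers of x.
Initial conditions: a_0 = 2, a_1 = -2.
Setting the coefficient of each power of x to zero and solving order by order (substituting the coefficients already found):
  x^0: 2 a_2 + 3 a_0 = 0  ->  2 a_2 = -3 a_0 = -6  ->  a_2 = -3
  x^1: 6 a_3 + 5 a_1 = 0  ->  6 a_3 = -5 a_1 = 10  ->  a_3 = 5/3
  x^2: 12 a_4 + 7 a_2 = 0  ->  12 a_4 = -7 a_2 = 21  ->  a_4 = 7/4
  x^3: 20 a_5 + 9 a_3 = 0  ->  20 a_5 = -9 a_3 = -15  ->  a_5 = -3/4
  x^4: 30 a_6 + 11 a_4 = 0  ->  30 a_6 = -11 a_4 = -77/4  ->  a_6 = -77/120
Truncated series: y(x) = 2 - 2 x - 3 x^2 + (5/3) x^3 + (7/4) x^4 - (3/4) x^5 - (77/120) x^6 + O(x^7).

a_0 = 2; a_1 = -2; a_2 = -3; a_3 = 5/3; a_4 = 7/4; a_5 = -3/4; a_6 = -77/120


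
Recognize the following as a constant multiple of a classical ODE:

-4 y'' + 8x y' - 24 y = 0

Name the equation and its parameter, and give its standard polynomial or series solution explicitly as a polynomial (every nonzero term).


All three coefficients share the factor -4; dividing through by -4 gives  y'' - 2x y' + 6 y = 0.
This matches the Hermite equation y'' - 2x y' + 2n y = 0 with 2n = 6, so n = 3; the polynomial solution is H_3(x).
With y = sum_k a_k x^k, matching x^k gives (k+2)(k+1) a_{k+2} = 2(k - n) a_k = 2(k - 3) a_k. The right side vanishes at k = 3, so the series with the parity of 3 terminates at degree 3.
Standard normalization: leading coefficient of H_n is 2^n, so a_3 = 2^3 = 8. Work downward with a_k = (k+1)(k+2) a_{k+2} / (2(k - n)):
  a_1 = (2)(3)(8) / (2(1 - 3)) = 48/(-4) = -12
Hence H_3(x) = 8 x^3 - 12 x.

H_3(x); series = 8 x^3 - 12 x


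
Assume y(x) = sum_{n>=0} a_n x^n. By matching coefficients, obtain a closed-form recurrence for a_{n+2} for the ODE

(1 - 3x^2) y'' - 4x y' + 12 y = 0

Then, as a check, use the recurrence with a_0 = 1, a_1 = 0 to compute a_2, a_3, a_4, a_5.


Substitute y = sum_n a_n x^n.
(1 - 3 x^2) y'' contributes (n+2)(n+1) a_{n+2} - 3 n(n-1) a_n at x^n.
-4 x y'(x) contributes -4 n a_n at x^n.
12 y(x) contributes 12 a_n at x^n.
Matching x^n: (n+2)(n+1) a_{n+2} + (-3 n(n-1) - 4 n + 12) a_n = 0.
Thus a_{n+2} = (3 n(n-1) + 4 n - 12) / ((n+1)(n+2)) * a_n.

Check with a_0 = 1, a_1 = 0 (apply the recurrence for n = 0, 1, 2, 3): a_0 = 1, a_1 = 0, a_2 = -6, a_3 = 0, a_4 = -1, a_5 = 0.

a_(n+2) = (3 n(n-1) + 4 n - 12) / ((n+1)(n+2)) * a_n; check: a_0 = 1, a_1 = 0, a_2 = -6, a_3 = 0, a_4 = -1, a_5 = 0


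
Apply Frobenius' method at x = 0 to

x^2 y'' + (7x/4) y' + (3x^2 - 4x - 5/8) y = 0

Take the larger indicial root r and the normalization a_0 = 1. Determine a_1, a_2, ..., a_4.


Write in Frobenius form y'' + (p(x)/x) y' + (q(x)/x^2) y = 0:
  p(x) = 7/4,  q(x) = 3x^2 - 4x - 5/8.
Indicial equation: r(r-1) + (7/4) r + (-5/8) = 0 -> roots r_1 = 1/2, r_2 = -5/4.
Take r = r_1 = 1/2. Let y(x) = x^r sum_{n>=0} a_n x^n with a_0 = 1.
Substitute y = x^r sum a_n x^n and match x^{r+n}. The recurrence is
  D(n) a_n - 4 a_{n-1} + 3 a_{n-2} = 0,  where D(n) = (r+n)(r+n-1) + (7/4)(r+n) + (-5/8).
  a_n = [4 a_{n-1} - 3 a_{n-2}] / D(n).
Since the indicial polynomial factors as (r - r_1)(r - r_2), D(n) = (r_1 + n - r_1)(r_1 + n - r_2) = n(n + 7/4).
Evaluating step by step (a_0 = 1):
  n = 1: D(1) = 1(1 + 7/4) = 11/4; numerator = 4(1) = 4; a_1 = (4)/(11/4) = 16/11
  n = 2: D(2) = 2(2 + 7/4) = 15/2; numerator = 4(16/11) - 3(1) = 31/11; a_2 = (31/11)/(15/2) = 62/165
  n = 3: D(3) = 3(3 + 7/4) = 57/4; numerator = 4(62/165) - 3(16/11) = -472/165; a_3 = (-472/165)/(57/4) = -1888/9405
  n = 4: D(4) = 4(4 + 7/4) = 23; numerator = 4(-1888/9405) - 3(62/165) = -18154/9405; a_4 = (-18154/9405)/(23) = -18154/216315

r = 1/2; a_0 = 1; a_1 = 16/11; a_2 = 62/165; a_3 = -1888/9405; a_4 = -18154/216315


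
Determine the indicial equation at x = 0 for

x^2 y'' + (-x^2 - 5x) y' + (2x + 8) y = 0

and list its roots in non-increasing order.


Divide by x^2 to reach normal form y'' + P_1(x) y' + P_2(x) y = 0 with P_1(x) = -1 - 5/x and P_2(x) = 2/x + 8/x^2.
x = 0 is a singular point because the y'-coefficient -1 - 5/x has a pole at x = 0 and the y-coefficient 2/x + 8/x^2 has a pole at x = 0.
It is a regular singular point because x P_1(x) = p(x) = -x - 5 and x^2 P_2(x) = q(x) = 2x + 8 are polynomials, hence analytic at x = 0.
p(0) = -5,  q(0) = 8.
Indicial equation: r(r-1) + p(0) r + q(0) = 0, i.e. r^2 + (p(0) - 1) r + q(0) = 0, i.e. r^2 - 6 r + 8 = 0.
Discriminant: (-6)^2 - 4(8) = 4, so r = (6 ± 2)/2.
Solving: r_1 = 4, r_2 = 2.

indicial: r^2 - 6 r + 8 = 0; roots r_1 = 4, r_2 = 2


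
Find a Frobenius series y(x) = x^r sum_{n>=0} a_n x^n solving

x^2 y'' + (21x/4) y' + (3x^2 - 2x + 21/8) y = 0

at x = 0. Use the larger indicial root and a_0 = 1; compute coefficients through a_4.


Write in Frobenius form y'' + (p(x)/x) y' + (q(x)/x^2) y = 0:
  p(x) = 21/4,  q(x) = 3x^2 - 2x + 21/8.
Indicial equation: r(r-1) + (21/4) r + (21/8) = 0 -> roots r_1 = -3/4, r_2 = -7/2.
Take r = r_1 = -3/4. Let y(x) = x^r sum_{n>=0} a_n x^n with a_0 = 1.
Substitute y = x^r sum a_n x^n and match x^{r+n}. The recurrence is
  D(n) a_n - 2 a_{n-1} + 3 a_{n-2} = 0,  where D(n) = (r+n)(r+n-1) + (21/4)(r+n) + (21/8).
  a_n = [2 a_{n-1} - 3 a_{n-2}] / D(n).
Since the indicial polynomial factors as (r - r_1)(r - r_2), D(n) = (r_1 + n - r_1)(r_1 + n - r_2) = n(n + 11/4).
Evaluating step by step (a_0 = 1):
  n = 1: D(1) = 1(1 + 11/4) = 15/4; numerator = 2(1) = 2; a_1 = (2)/(15/4) = 8/15
  n = 2: D(2) = 2(2 + 11/4) = 19/2; numerator = 2(8/15) - 3(1) = -29/15; a_2 = (-29/15)/(19/2) = -58/285
  n = 3: D(3) = 3(3 + 11/4) = 69/4; numerator = 2(-58/285) - 3(8/15) = -572/285; a_3 = (-572/285)/(69/4) = -2288/19665
  n = 4: D(4) = 4(4 + 11/4) = 27; numerator = 2(-2288/19665) - 3(-58/285) = 1486/3933; a_4 = (1486/3933)/(27) = 1486/106191

r = -3/4; a_0 = 1; a_1 = 8/15; a_2 = -58/285; a_3 = -2288/19665; a_4 = 1486/106191


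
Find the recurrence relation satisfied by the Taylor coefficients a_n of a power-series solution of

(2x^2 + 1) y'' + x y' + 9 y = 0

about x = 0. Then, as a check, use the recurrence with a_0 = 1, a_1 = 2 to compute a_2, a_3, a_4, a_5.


Substitute y = sum_n a_n x^n.
(1 + 2 x^2) y'' contributes (n+2)(n+1) a_{n+2} + 2 n(n-1) a_n at x^n.
x y'(x) contributes n a_n at x^n.
9 y(x) contributes 9 a_n at x^n.
Matching x^n: (n+2)(n+1) a_{n+2} + (2 n(n-1) + n + 9) a_n = 0.
Thus a_{n+2} = (-2 n(n-1) - n - 9) / ((n+1)(n+2)) * a_n.

Check with a_0 = 1, a_1 = 2 (apply the recurrence for n = 0, 1, 2, 3): a_0 = 1, a_1 = 2, a_2 = -9/2, a_3 = -10/3, a_4 = 45/8, a_5 = 4.

a_(n+2) = (-2 n(n-1) - n - 9) / ((n+1)(n+2)) * a_n; check: a_0 = 1, a_1 = 2, a_2 = -9/2, a_3 = -10/3, a_4 = 45/8, a_5 = 4


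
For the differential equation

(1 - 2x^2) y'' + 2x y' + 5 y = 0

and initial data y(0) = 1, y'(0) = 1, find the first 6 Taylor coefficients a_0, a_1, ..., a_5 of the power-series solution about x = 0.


Ansatz: y(x) = sum_{n>=0} a_n x^n, so y'(x) = sum_{n>=1} n a_n x^(n-1) and y''(x) = sum_{n>=2} n(n-1) a_n x^(n-2).
Substitute into P(x) y'' + Q(x) y' + R(x) y = 0 with P(x) = 1 - 2x^2, Q(x) = 2x, R(x) = 5, and match powers of x.
Initial conditions: a_0 = 1, a_1 = 1.
Setting the coefficient of each power of x to zero and solving order by order (substituting the coefficients already found):
  x^0: 2 a_2 + 5 a_0 = 0  ->  2 a_2 = -5 a_0 = -5  ->  a_2 = -5/2
  x^1: 6 a_3 + 7 a_1 = 0  ->  6 a_3 = -7 a_1 = -7  ->  a_3 = -7/6
  x^2: 12 a_4 + 5 a_2 = 0  ->  12 a_4 = -5 a_2 = 25/2  ->  a_4 = 25/24
  x^3: 20 a_5 - a_3 = 0  ->  20 a_5 = a_3 = -7/6  ->  a_5 = -7/120
Truncated series: y(x) = 1 + x - (5/2) x^2 - (7/6) x^3 + (25/24) x^4 - (7/120) x^5 + O(x^6).

a_0 = 1; a_1 = 1; a_2 = -5/2; a_3 = -7/6; a_4 = 25/24; a_5 = -7/120


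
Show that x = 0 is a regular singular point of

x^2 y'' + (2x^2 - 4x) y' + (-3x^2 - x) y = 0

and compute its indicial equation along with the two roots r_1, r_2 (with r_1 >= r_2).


Divide by x^2 to reach normal form y'' + P_1(x) y' + P_2(x) y = 0 with P_1(x) = 2 - 4/x and P_2(x) = -3 - 1/x.
x = 0 is a singular point because the y'-coefficient 2 - 4/x has a pole at x = 0 and the y-coefficient -3 - 1/x has a pole at x = 0.
It is a regular singular point because x P_1(x) = p(x) = 2x - 4 and x^2 P_2(x) = q(x) = -3x^2 - x are polynomials, hence analytic at x = 0.
p(0) = -4,  q(0) = 0.
Indicial equation: r(r-1) + p(0) r + q(0) = 0, i.e. r^2 + (p(0) - 1) r + q(0) = 0, i.e. r^2 - 5 r = 0.
Discriminant: (-5)^2 - 4(0) = 25, so r = (5 ± 5)/2.
Solving: r_1 = 5, r_2 = 0.

indicial: r^2 - 5 r = 0; roots r_1 = 5, r_2 = 0


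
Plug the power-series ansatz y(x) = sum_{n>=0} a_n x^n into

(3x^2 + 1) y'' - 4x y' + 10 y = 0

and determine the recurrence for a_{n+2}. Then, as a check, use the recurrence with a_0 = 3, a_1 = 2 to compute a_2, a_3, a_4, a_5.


Substitute y = sum_n a_n x^n.
(1 + 3 x^2) y'' contributes (n+2)(n+1) a_{n+2} + 3 n(n-1) a_n at x^n.
-4 x y'(x) contributes -4 n a_n at x^n.
10 y(x) contributes 10 a_n at x^n.
Matching x^n: (n+2)(n+1) a_{n+2} + (3 n(n-1) - 4 n + 10) a_n = 0.
Thus a_{n+2} = (-3 n(n-1) + 4 n - 10) / ((n+1)(n+2)) * a_n.

Check with a_0 = 3, a_1 = 2 (apply the recurrence for n = 0, 1, 2, 3): a_0 = 3, a_1 = 2, a_2 = -15, a_3 = -2, a_4 = 10, a_5 = 8/5.

a_(n+2) = (-3 n(n-1) + 4 n - 10) / ((n+1)(n+2)) * a_n; check: a_0 = 3, a_1 = 2, a_2 = -15, a_3 = -2, a_4 = 10, a_5 = 8/5


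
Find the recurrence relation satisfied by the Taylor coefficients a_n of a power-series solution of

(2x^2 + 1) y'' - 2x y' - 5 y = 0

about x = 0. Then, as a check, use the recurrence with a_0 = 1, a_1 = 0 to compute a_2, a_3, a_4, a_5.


Substitute y = sum_n a_n x^n.
(1 + 2 x^2) y'' contributes (n+2)(n+1) a_{n+2} + 2 n(n-1) a_n at x^n.
-2 x y'(x) contributes -2 n a_n at x^n.
-5 y(x) contributes -5 a_n at x^n.
Matching x^n: (n+2)(n+1) a_{n+2} + (2 n(n-1) - 2 n - 5) a_n = 0.
Thus a_{n+2} = (-2 n(n-1) + 2 n + 5) / ((n+1)(n+2)) * a_n.

Check with a_0 = 1, a_1 = 0 (apply the recurrence for n = 0, 1, 2, 3): a_0 = 1, a_1 = 0, a_2 = 5/2, a_3 = 0, a_4 = 25/24, a_5 = 0.

a_(n+2) = (-2 n(n-1) + 2 n + 5) / ((n+1)(n+2)) * a_n; check: a_0 = 1, a_1 = 0, a_2 = 5/2, a_3 = 0, a_4 = 25/24, a_5 = 0


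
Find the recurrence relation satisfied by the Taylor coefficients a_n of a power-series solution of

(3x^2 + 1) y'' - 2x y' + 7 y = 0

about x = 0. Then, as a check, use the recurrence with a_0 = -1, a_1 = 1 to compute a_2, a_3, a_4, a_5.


Substitute y = sum_n a_n x^n.
(1 + 3 x^2) y'' contributes (n+2)(n+1) a_{n+2} + 3 n(n-1) a_n at x^n.
-2 x y'(x) contributes -2 n a_n at x^n.
7 y(x) contributes 7 a_n at x^n.
Matching x^n: (n+2)(n+1) a_{n+2} + (3 n(n-1) - 2 n + 7) a_n = 0.
Thus a_{n+2} = (-3 n(n-1) + 2 n - 7) / ((n+1)(n+2)) * a_n.

Check with a_0 = -1, a_1 = 1 (apply the recurrence for n = 0, 1, 2, 3): a_0 = -1, a_1 = 1, a_2 = 7/2, a_3 = -5/6, a_4 = -21/8, a_5 = 19/24.

a_(n+2) = (-3 n(n-1) + 2 n - 7) / ((n+1)(n+2)) * a_n; check: a_0 = -1, a_1 = 1, a_2 = 7/2, a_3 = -5/6, a_4 = -21/8, a_5 = 19/24


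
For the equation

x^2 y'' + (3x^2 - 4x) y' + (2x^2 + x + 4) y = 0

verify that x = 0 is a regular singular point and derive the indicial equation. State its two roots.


Divide by x^2 to reach normal form y'' + P_1(x) y' + P_2(x) y = 0 with P_1(x) = 3 - 4/x and P_2(x) = 2 + 1/x + 4/x^2.
x = 0 is a singular point because the y'-coefficient 3 - 4/x has a pole at x = 0 and the y-coefficient 2 + 1/x + 4/x^2 has a pole at x = 0.
It is a regular singular point because x P_1(x) = p(x) = 3x - 4 and x^2 P_2(x) = q(x) = 2x^2 + x + 4 are polynomials, hence analytic at x = 0.
p(0) = -4,  q(0) = 4.
Indicial equation: r(r-1) + p(0) r + q(0) = 0, i.e. r^2 + (p(0) - 1) r + q(0) = 0, i.e. r^2 - 5 r + 4 = 0.
Discriminant: (-5)^2 - 4(4) = 9, so r = (5 ± 3)/2.
Solving: r_1 = 4, r_2 = 1.

indicial: r^2 - 5 r + 4 = 0; roots r_1 = 4, r_2 = 1


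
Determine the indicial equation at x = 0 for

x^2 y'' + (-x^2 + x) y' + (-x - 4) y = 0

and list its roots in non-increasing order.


Divide by x^2 to reach normal form y'' + P_1(x) y' + P_2(x) y = 0 with P_1(x) = -1 + 1/x and P_2(x) = -1/x - 4/x^2.
x = 0 is a singular point because the y'-coefficient -1 + 1/x has a pole at x = 0 and the y-coefficient -1/x - 4/x^2 has a pole at x = 0.
It is a regular singular point because x P_1(x) = p(x) = 1 - x and x^2 P_2(x) = q(x) = -x - 4 are polynomials, hence analytic at x = 0.
p(0) = 1,  q(0) = -4.
Indicial equation: r(r-1) + p(0) r + q(0) = 0, i.e. r^2 + (p(0) - 1) r + q(0) = 0, i.e. r^2 - 4 = 0.
Discriminant: (0)^2 - 4(-4) = 16, so r = (0 ± 4)/2.
Solving: r_1 = 2, r_2 = -2.

indicial: r^2 - 4 = 0; roots r_1 = 2, r_2 = -2


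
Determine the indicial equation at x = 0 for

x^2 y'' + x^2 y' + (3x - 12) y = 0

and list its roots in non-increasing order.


Divide by x^2 to reach normal form y'' + P_1(x) y' + P_2(x) y = 0 with P_1(x) = 1 and P_2(x) = 3/x - 12/x^2.
x = 0 is a singular point because the y-coefficient 3/x - 12/x^2 has a pole at x = 0.
It is a regular singular point because x P_1(x) = p(x) = x and x^2 P_2(x) = q(x) = 3x - 12 are polynomials, hence analytic at x = 0.
p(0) = 0,  q(0) = -12.
Indicial equation: r(r-1) + p(0) r + q(0) = 0, i.e. r^2 + (p(0) - 1) r + q(0) = 0, i.e. r^2 - 1 r - 12 = 0.
Discriminant: (-1)^2 - 4(-12) = 49, so r = (1 ± 7)/2.
Solving: r_1 = 4, r_2 = -3.

indicial: r^2 - 1 r - 12 = 0; roots r_1 = 4, r_2 = -3


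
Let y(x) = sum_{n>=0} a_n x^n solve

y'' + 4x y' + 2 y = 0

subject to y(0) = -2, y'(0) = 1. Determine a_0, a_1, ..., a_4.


Ansatz: y(x) = sum_{n>=0} a_n x^n, so y'(x) = sum_{n>=1} n a_n x^(n-1) and y''(x) = sum_{n>=2} n(n-1) a_n x^(n-2).
Substitute into P(x) y'' + Q(x) y' + R(x) y = 0 with P(x) = 1, Q(x) = 4x, R(x) = 2, and match powers of x.
Initial conditions: a_0 = -2, a_1 = 1.
Setting the coefficient of each power of x to zero and solving order by order (substituting the coefficients already found):
  x^0: 2 a_2 + 2 a_0 = 0  ->  2 a_2 = -2 a_0 = 4  ->  a_2 = 2
  x^1: 6 a_3 + 6 a_1 = 0  ->  6 a_3 = -6 a_1 = -6  ->  a_3 = -1
  x^2: 12 a_4 + 10 a_2 = 0  ->  12 a_4 = -10 a_2 = -20  ->  a_4 = -5/3
Truncated series: y(x) = -2 + x + 2 x^2 - x^3 - (5/3) x^4 + O(x^5).

a_0 = -2; a_1 = 1; a_2 = 2; a_3 = -1; a_4 = -5/3


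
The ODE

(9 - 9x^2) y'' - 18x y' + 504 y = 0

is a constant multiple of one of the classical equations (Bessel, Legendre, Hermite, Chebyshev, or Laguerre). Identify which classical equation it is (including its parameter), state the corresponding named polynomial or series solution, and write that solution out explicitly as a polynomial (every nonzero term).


All three coefficients share the factor 9; dividing through by 9 gives  (1 - x^2) y'' - 2x y' + 56 y = 0.
This matches the Legendre equation (1 - x^2) y'' - 2x y' + n(n+1) y = 0 (note the -2x y' term) with n(n+1) = 56, so n = 7; the polynomial solution is P_7(x).
With y = sum_k a_k x^k, matching x^k gives (k+2)(k+1) a_{k+2} = [k(k+1) - n(n+1)] a_k = (k - 7)(k + 8) a_k. The right side vanishes at k = 7, so the series with the parity of 7 terminates at degree 7.
Standard normalization (P_n(1) = 1): leading coefficient (2n)!/(2^n (n!)^2) = 87178291200/(128*25401600) = 429/16, so a_7 = 429/16. Work downward with a_k = (k+1)(k+2) a_{k+2} / ((k - 7)(k + 8)):
  a_5 = (6)(7)(429/16) / ((5 - 7)(5 + 8)) = (9009/8)/(-26) = -693/16
  a_3 = (4)(5)(-693/16) / ((3 - 7)(3 + 8)) = (-3465/4)/(-44) = 315/16
  a_1 = (2)(3)(315/16) / ((1 - 7)(1 + 8)) = (945/8)/(-54) = -35/16
Hence P_7(x) = 429 x^7/16 - 693 x^5/16 + 315 x^3/16 - 35 x/16.

P_7(x); series = 429 x^7/16 - 693 x^5/16 + 315 x^3/16 - 35 x/16


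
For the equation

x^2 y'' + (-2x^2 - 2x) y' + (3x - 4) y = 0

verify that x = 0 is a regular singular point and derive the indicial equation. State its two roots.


Divide by x^2 to reach normal form y'' + P_1(x) y' + P_2(x) y = 0 with P_1(x) = -2 - 2/x and P_2(x) = 3/x - 4/x^2.
x = 0 is a singular point because the y'-coefficient -2 - 2/x has a pole at x = 0 and the y-coefficient 3/x - 4/x^2 has a pole at x = 0.
It is a regular singular point because x P_1(x) = p(x) = -2x - 2 and x^2 P_2(x) = q(x) = 3x - 4 are polynomials, hence analytic at x = 0.
p(0) = -2,  q(0) = -4.
Indicial equation: r(r-1) + p(0) r + q(0) = 0, i.e. r^2 + (p(0) - 1) r + q(0) = 0, i.e. r^2 - 3 r - 4 = 0.
Discriminant: (-3)^2 - 4(-4) = 25, so r = (3 ± 5)/2.
Solving: r_1 = 4, r_2 = -1.

indicial: r^2 - 3 r - 4 = 0; roots r_1 = 4, r_2 = -1


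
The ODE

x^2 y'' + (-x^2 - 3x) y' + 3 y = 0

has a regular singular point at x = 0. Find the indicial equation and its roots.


Divide by x^2 to reach normal form y'' + P_1(x) y' + P_2(x) y = 0 with P_1(x) = -1 - 3/x and P_2(x) = 3/x^2.
x = 0 is a singular point because the y'-coefficient -1 - 3/x has a pole at x = 0 and the y-coefficient 3/x^2 has a pole at x = 0.
It is a regular singular point because x P_1(x) = p(x) = -x - 3 and x^2 P_2(x) = q(x) = 3 are polynomials, hence analytic at x = 0.
p(0) = -3,  q(0) = 3.
Indicial equation: r(r-1) + p(0) r + q(0) = 0, i.e. r^2 + (p(0) - 1) r + q(0) = 0, i.e. r^2 - 4 r + 3 = 0.
Discriminant: (-4)^2 - 4(3) = 4, so r = (4 ± 2)/2.
Solving: r_1 = 3, r_2 = 1.

indicial: r^2 - 4 r + 3 = 0; roots r_1 = 3, r_2 = 1


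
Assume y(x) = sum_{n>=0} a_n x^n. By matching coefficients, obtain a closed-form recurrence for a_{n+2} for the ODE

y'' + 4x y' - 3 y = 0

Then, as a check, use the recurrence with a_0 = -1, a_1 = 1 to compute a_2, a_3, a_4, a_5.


Substitute y = sum_n a_n x^n.
y''(x) has coefficient (n+2)(n+1) a_{n+2} at x^n;
4 x y'(x) has coefficient 4 n a_n at x^n (shift);
-3 y(x) has coefficient -3 a_n at x^n.
Matching x^n: (n+2)(n+1) a_{n+2} + (4n - 3) a_n = 0.
Thus a_{n+2} = (-4n + 3) / ((n+1)(n+2)) * a_n.

Check with a_0 = -1, a_1 = 1 (apply the recurrence for n = 0, 1, 2, 3): a_0 = -1, a_1 = 1, a_2 = -3/2, a_3 = -1/6, a_4 = 5/8, a_5 = 3/40.

a_(n+2) = (-4n + 3) / ((n+1)(n+2)) * a_n; check: a_0 = -1, a_1 = 1, a_2 = -3/2, a_3 = -1/6, a_4 = 5/8, a_5 = 3/40


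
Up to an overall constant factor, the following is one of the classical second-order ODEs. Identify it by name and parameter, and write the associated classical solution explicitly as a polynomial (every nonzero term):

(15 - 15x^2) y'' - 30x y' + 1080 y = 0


All three coefficients share the factor 15; dividing through by 15 gives  (1 - x^2) y'' - 2x y' + 72 y = 0.
This matches the Legendre equation (1 - x^2) y'' - 2x y' + n(n+1) y = 0 (note the -2x y' term) with n(n+1) = 72, so n = 8; the polynomial solution is P_8(x).
With y = sum_k a_k x^k, matching x^k gives (k+2)(k+1) a_{k+2} = [k(k+1) - n(n+1)] a_k = (k - 8)(k + 9) a_k. The right side vanishes at k = 8, so the series with the parity of 8 terminates at degree 8.
Standard normalization (P_n(1) = 1): leading coefficient (2n)!/(2^n (n!)^2) = 20922789888000/(256*1625702400) = 6435/128, so a_8 = 6435/128. Work downward with a_k = (k+1)(k+2) a_{k+2} / ((k - 8)(k + 9)):
  a_6 = (7)(8)(6435/128) / ((6 - 8)(6 + 9)) = (45045/16)/(-30) = -3003/32
  a_4 = (5)(6)(-3003/32) / ((4 - 8)(4 + 9)) = (-45045/16)/(-52) = 3465/64
  a_2 = (3)(4)(3465/64) / ((2 - 8)(2 + 9)) = (10395/16)/(-66) = -315/32
  a_0 = (1)(2)(-315/32) / ((0 - 8)(0 + 9)) = (-315/16)/(-72) = 35/128
Hence P_8(x) = 6435 x^8/128 - 3003 x^6/32 + 3465 x^4/64 - 315 x^2/32 + 35/128.

P_8(x); series = 6435 x^8/128 - 3003 x^6/32 + 3465 x^4/64 - 315 x^2/32 + 35/128


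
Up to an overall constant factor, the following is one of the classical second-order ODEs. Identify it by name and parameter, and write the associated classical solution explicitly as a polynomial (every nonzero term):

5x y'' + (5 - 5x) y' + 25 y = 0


All three coefficients share the factor 5; dividing through by 5 gives  x y'' + (1 - x) y' + 5 y = 0.
This matches the Laguerre equation x y'' + (1 - x) y' + n y = 0 with n = 5; the polynomial solution is L_5(x).
With y = sum_k a_k x^k, matching x^k gives (k+1)k a_{k+1} + (k+1) a_{k+1} - k a_k + n a_k = 0, i.e. (k+1)^2 a_{k+1} = (k - n) a_k = (k - 5) a_k. The right side vanishes at k = 5, so the series terminates at degree 5.
Standard normalization L_n(0) = 1 gives a_0 = 1. Work upward with a_{k+1} = (k - 5) a_k / (k+1)^2:
  a_1 = (0 - 5)(1) / 1^2 = -5/1 = -5
  a_2 = (1 - 5)(-5) / 2^2 = 20/4 = 5
  a_3 = (2 - 5)(5) / 3^2 = -15/9 = -5/3
  a_4 = (3 - 5)(-5/3) / 4^2 = (10/3)/16 = 5/24
  a_5 = (4 - 5)(5/24) / 5^2 = (-5/24)/25 = -1/120
Hence L_5(x) = -x^5/120 + 5 x^4/24 - 5 x^3/3 + 5 x^2 - 5 x + 1.

L_5(x); series = -x^5/120 + 5 x^4/24 - 5 x^3/3 + 5 x^2 - 5 x + 1


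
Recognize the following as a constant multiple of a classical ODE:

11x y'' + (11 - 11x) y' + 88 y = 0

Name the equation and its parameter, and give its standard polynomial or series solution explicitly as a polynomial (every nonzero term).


All three coefficients share the factor 11; dividing through by 11 gives  x y'' + (1 - x) y' + 8 y = 0.
This matches the Laguerre equation x y'' + (1 - x) y' + n y = 0 with n = 8; the polynomial solution is L_8(x).
With y = sum_k a_k x^k, matching x^k gives (k+1)k a_{k+1} + (k+1) a_{k+1} - k a_k + n a_k = 0, i.e. (k+1)^2 a_{k+1} = (k - n) a_k = (k - 8) a_k. The right side vanishes at k = 8, so the series terminates at degree 8.
Standard normalization L_n(0) = 1 gives a_0 = 1. Work upward with a_{k+1} = (k - 8) a_k / (k+1)^2:
  a_1 = (0 - 8)(1) / 1^2 = -8/1 = -8
  a_2 = (1 - 8)(-8) / 2^2 = 56/4 = 14
  a_3 = (2 - 8)(14) / 3^2 = -84/9 = -28/3
  a_4 = (3 - 8)(-28/3) / 4^2 = (140/3)/16 = 35/12
  a_5 = (4 - 8)(35/12) / 5^2 = (-35/3)/25 = -7/15
  a_6 = (5 - 8)(-7/15) / 6^2 = (7/5)/36 = 7/180
  a_7 = (6 - 8)(7/180) / 7^2 = (-7/90)/49 = -1/630
  a_8 = (7 - 8)(-1/630) / 8^2 = (1/630)/64 = 1/40320
Hence L_8(x) = x^8/40320 - x^7/630 + 7 x^6/180 - 7 x^5/15 + 35 x^4/12 - 28 x^3/3 + 14 x^2 - 8 x + 1.

L_8(x); series = x^8/40320 - x^7/630 + 7 x^6/180 - 7 x^5/15 + 35 x^4/12 - 28 x^3/3 + 14 x^2 - 8 x + 1


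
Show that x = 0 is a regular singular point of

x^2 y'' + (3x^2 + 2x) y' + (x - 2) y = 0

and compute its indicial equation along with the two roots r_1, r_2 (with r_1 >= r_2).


Divide by x^2 to reach normal form y'' + P_1(x) y' + P_2(x) y = 0 with P_1(x) = 3 + 2/x and P_2(x) = 1/x - 2/x^2.
x = 0 is a singular point because the y'-coefficient 3 + 2/x has a pole at x = 0 and the y-coefficient 1/x - 2/x^2 has a pole at x = 0.
It is a regular singular point because x P_1(x) = p(x) = 3x + 2 and x^2 P_2(x) = q(x) = x - 2 are polynomials, hence analytic at x = 0.
p(0) = 2,  q(0) = -2.
Indicial equation: r(r-1) + p(0) r + q(0) = 0, i.e. r^2 + (p(0) - 1) r + q(0) = 0, i.e. r^2 + 1 r - 2 = 0.
Discriminant: (1)^2 - 4(-2) = 9, so r = (-1 ± 3)/2.
Solving: r_1 = 1, r_2 = -2.

indicial: r^2 + 1 r - 2 = 0; roots r_1 = 1, r_2 = -2


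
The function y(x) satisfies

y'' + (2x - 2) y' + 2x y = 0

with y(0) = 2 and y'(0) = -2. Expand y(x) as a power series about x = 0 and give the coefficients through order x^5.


Ansatz: y(x) = sum_{n>=0} a_n x^n, so y'(x) = sum_{n>=1} n a_n x^(n-1) and y''(x) = sum_{n>=2} n(n-1) a_n x^(n-2).
Substitute into P(x) y'' + Q(x) y' + R(x) y = 0 with P(x) = 1, Q(x) = 2x - 2, R(x) = 2x, and match powers of x.
Initial conditions: a_0 = 2, a_1 = -2.
Setting the coefficient of each power of x to zero and solving order by order (substituting the coefficients already found):
  x^0: 2 a_2 - 2 a_1 = 0  ->  2 a_2 = 2 a_1 = -4  ->  a_2 = -2
  x^1: 6 a_3 - 4 a_2 + 2 a_1 + 2 a_0 = 0  ->  6 a_3 = 4 a_2 - 2 a_1 - 2 a_0 = -8  ->  a_3 = -4/3
  x^2: 12 a_4 - 6 a_3 + 4 a_2 + 2 a_1 = 0  ->  12 a_4 = 6 a_3 - 4 a_2 - 2 a_1 = 4  ->  a_4 = 1/3
  x^3: 20 a_5 - 8 a_4 + 6 a_3 + 2 a_2 = 0  ->  20 a_5 = 8 a_4 - 6 a_3 - 2 a_2 = 44/3  ->  a_5 = 11/15
Truncated series: y(x) = 2 - 2 x - 2 x^2 - (4/3) x^3 + (1/3) x^4 + (11/15) x^5 + O(x^6).

a_0 = 2; a_1 = -2; a_2 = -2; a_3 = -4/3; a_4 = 1/3; a_5 = 11/15


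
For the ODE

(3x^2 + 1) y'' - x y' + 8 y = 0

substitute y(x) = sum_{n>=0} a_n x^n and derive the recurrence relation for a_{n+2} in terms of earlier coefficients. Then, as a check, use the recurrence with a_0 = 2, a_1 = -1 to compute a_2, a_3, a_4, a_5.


Substitute y = sum_n a_n x^n.
(1 + 3 x^2) y'' contributes (n+2)(n+1) a_{n+2} + 3 n(n-1) a_n at x^n.
-x y'(x) contributes -n a_n at x^n.
8 y(x) contributes 8 a_n at x^n.
Matching x^n: (n+2)(n+1) a_{n+2} + (3 n(n-1) - n + 8) a_n = 0.
Thus a_{n+2} = (-3 n(n-1) + n - 8) / ((n+1)(n+2)) * a_n.

Check with a_0 = 2, a_1 = -1 (apply the recurrence for n = 0, 1, 2, 3): a_0 = 2, a_1 = -1, a_2 = -8, a_3 = 7/6, a_4 = 8, a_5 = -161/120.

a_(n+2) = (-3 n(n-1) + n - 8) / ((n+1)(n+2)) * a_n; check: a_0 = 2, a_1 = -1, a_2 = -8, a_3 = 7/6, a_4 = 8, a_5 = -161/120


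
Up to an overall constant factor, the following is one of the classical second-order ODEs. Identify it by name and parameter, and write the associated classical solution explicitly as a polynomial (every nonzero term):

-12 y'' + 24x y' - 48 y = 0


All three coefficients share the factor -12; dividing through by -12 gives  y'' - 2x y' + 4 y = 0.
This matches the Hermite equation y'' - 2x y' + 2n y = 0 with 2n = 4, so n = 2; the polynomial solution is H_2(x).
With y = sum_k a_k x^k, matching x^k gives (k+2)(k+1) a_{k+2} = 2(k - n) a_k = 2(k - 2) a_k. The right side vanishes at k = 2, so the series with the parity of 2 terminates at degree 2.
Standard normalization: leading coefficient of H_n is 2^n, so a_2 = 2^2 = 4. Work downward with a_k = (k+1)(k+2) a_{k+2} / (2(k - n)):
  a_0 = (1)(2)(4) / (2(0 - 2)) = 8/(-4) = -2
Hence H_2(x) = 4 x^2 - 2.

H_2(x); series = 4 x^2 - 2


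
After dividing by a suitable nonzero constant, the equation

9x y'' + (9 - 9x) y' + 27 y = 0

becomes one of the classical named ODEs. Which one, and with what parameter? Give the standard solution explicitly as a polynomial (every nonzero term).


All three coefficients share the factor 9; dividing through by 9 gives  x y'' + (1 - x) y' + 3 y = 0.
This matches the Laguerre equation x y'' + (1 - x) y' + n y = 0 with n = 3; the polynomial solution is L_3(x).
With y = sum_k a_k x^k, matching x^k gives (k+1)k a_{k+1} + (k+1) a_{k+1} - k a_k + n a_k = 0, i.e. (k+1)^2 a_{k+1} = (k - n) a_k = (k - 3) a_k. The right side vanishes at k = 3, so the series terminates at degree 3.
Standard normalization L_n(0) = 1 gives a_0 = 1. Work upward with a_{k+1} = (k - 3) a_k / (k+1)^2:
  a_1 = (0 - 3)(1) / 1^2 = -3/1 = -3
  a_2 = (1 - 3)(-3) / 2^2 = 6/4 = 3/2
  a_3 = (2 - 3)(3/2) / 3^2 = (-3/2)/9 = -1/6
Hence L_3(x) = -x^3/6 + 3 x^2/2 - 3 x + 1.

L_3(x); series = -x^3/6 + 3 x^2/2 - 3 x + 1
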